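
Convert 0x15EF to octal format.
Convert 0x15EF (hexadecimal) → 1×4096 + 5×256 + 14×16 + 15 = 5615 (decimal)
Convert 5615 (decimal) → 5615 = 1×4096 + 2×512 + 7×64 + 5×8 + 7 → 0o12757 (octal)
0o12757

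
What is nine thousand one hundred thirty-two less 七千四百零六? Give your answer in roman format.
Convert nine thousand one hundred thirty-two (English words) → 9×1000 + 1×100 + 32 = 9132 (decimal)
Convert 七千四百零六 (Chinese numeral) → 7×1000 + 4×100 + 6 = 7406 (decimal)
Compute 9132 - 7406 = 1726
Convert 1726 (decimal) → 1726 = 1000 + 500 + 100 + 100 + 10 + 10 + 5 + 1 → MDCCXXVI (Roman numeral)
MDCCXXVI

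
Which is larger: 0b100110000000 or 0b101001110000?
Convert 0b100110000000 (binary) → 2048 + 256 + 128 = 2432 (decimal)
Convert 0b101001110000 (binary) → 2048 + 512 + 64 + 32 + 16 = 2672 (decimal)
Compare 2432 vs 2672: larger = 2672
2672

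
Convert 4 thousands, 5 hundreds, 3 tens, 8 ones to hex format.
Convert 4 thousands, 5 hundreds, 3 tens, 8 ones (place-value notation) → 4×1000 + 5×100 + 3×10 + 8 = 4538 (decimal)
Convert 4538 (decimal) → 4538 = 1×4096 + 1×256 + 11×16 + 10 → 0x11BA (hexadecimal)
0x11BA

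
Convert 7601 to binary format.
Convert 7601 (decimal) → 7601 = 4096 + 2048 + 1024 + 256 + 128 + 32 + 16 + 1 → 0b1110110110001 (binary)
0b1110110110001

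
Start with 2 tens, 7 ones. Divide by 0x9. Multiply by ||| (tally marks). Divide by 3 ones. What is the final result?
Convert 2 tens, 7 ones (place-value notation) → 2×10 + 7 = 27 (decimal)
Start: 27
Convert 0x9 (hexadecimal) → 9 (decimal)
27 ÷ 9 = 3
Convert ||| (tally marks) → 3 (decimal)
3 × 3 = 9
Convert 3 ones (place-value notation) → 3 (decimal)
9 ÷ 3 = 3
3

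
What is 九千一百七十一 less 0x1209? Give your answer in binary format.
Convert 九千一百七十一 (Chinese numeral) → 9×1000 + 1×100 + 7×10 + 1 = 9171 (decimal)
Convert 0x1209 (hexadecimal) → 1×4096 + 2×256 + 9 = 4617 (decimal)
Compute 9171 - 4617 = 4554
Convert 4554 (decimal) → 4554 = 4096 + 256 + 128 + 64 + 8 + 2 → 0b1000111001010 (binary)
0b1000111001010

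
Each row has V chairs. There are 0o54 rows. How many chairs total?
Convert V (Roman numeral) → 5 (decimal)
Convert 0o54 (octal) → 5×8 + 4 = 44 (decimal)
Compute 5 × 44 = 220
220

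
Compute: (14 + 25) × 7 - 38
Parentheses first: 14 + 25 = 39
Multiply: 39 × 7 = 273
Subtract: 273 - 38 = 235
235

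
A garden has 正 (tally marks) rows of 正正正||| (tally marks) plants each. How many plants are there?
Convert 正正正||| (tally marks) → 5 + 5 + 5 + 3 = 18 (decimal)
Convert 正 (tally marks) → 5 (decimal)
Compute 18 × 5 = 90
90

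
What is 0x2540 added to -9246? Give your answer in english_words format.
Convert 0x2540 (hexadecimal) → 2×4096 + 5×256 + 4×16 = 9536 (decimal)
Compute 9536 + -9246 = 290
Convert 290 (decimal) → 290 = 2×100 + 90 → two hundred ninety (English words)
two hundred ninety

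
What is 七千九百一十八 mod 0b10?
Convert 七千九百一十八 (Chinese numeral) → 7×1000 + 9×100 + 1×10 + 8 = 7918 (decimal)
Convert 0b10 (binary) → 2 (decimal)
Compute 7918 mod 2 = 0
0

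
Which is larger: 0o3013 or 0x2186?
Convert 0o3013 (octal) → 3×512 + 1×8 + 3 = 1547 (decimal)
Convert 0x2186 (hexadecimal) → 2×4096 + 1×256 + 8×16 + 6 = 8582 (decimal)
Compare 1547 vs 8582: larger = 8582
8582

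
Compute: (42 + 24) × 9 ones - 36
Convert 9 ones (place-value notation) → 9 (decimal)
Expression in decimal: (42 + 24) × 9 - 36
Parentheses first: 42 + 24 = 66
Multiply: 66 × 9 = 594
Subtract: 594 - 36 = 558
558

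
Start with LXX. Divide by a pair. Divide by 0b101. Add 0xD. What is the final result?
Convert LXX (Roman numeral) → 50 + 10 + 10 = 70 (decimal)
Start: 70
Convert a pair (colloquial) → 2 (decimal)
70 ÷ 2 = 35
Convert 0b101 (binary) → 4 + 1 = 5 (decimal)
35 ÷ 5 = 7
Convert 0xD (hexadecimal) → 13 (decimal)
7 + 13 = 20
20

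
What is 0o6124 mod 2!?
Convert 0o6124 (octal) → 6×512 + 1×64 + 2×8 + 4 = 3156 (decimal)
Convert 2! (factorial) → 2 (decimal)
Compute 3156 mod 2 = 0
0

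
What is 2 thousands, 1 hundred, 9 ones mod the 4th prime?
Convert 2 thousands, 1 hundred, 9 ones (place-value notation) → 2×1000 + 1×100 + 9 = 2109 (decimal)
Convert the 4th prime (prime index) → 7 (decimal)
Compute 2109 mod 7 = 2
2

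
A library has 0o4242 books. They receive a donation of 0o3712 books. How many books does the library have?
Convert 0o4242 (octal) → 4×512 + 2×64 + 4×8 + 2 = 2210 (decimal)
Convert 0o3712 (octal) → 3×512 + 7×64 + 1×8 + 2 = 1994 (decimal)
Compute 2210 + 1994 = 4204
4204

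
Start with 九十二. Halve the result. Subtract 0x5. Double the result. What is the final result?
Convert 九十二 (Chinese numeral) → 9×10 + 2 = 92 (decimal)
Start: 92
92 ÷ 2 = 46
Convert 0x5 (hexadecimal) → 5 (decimal)
46 - 5 = 41
41 × 2 = 82
82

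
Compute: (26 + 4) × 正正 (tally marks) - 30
Convert 正正 (tally marks) → 5 + 5 = 10 (decimal)
Expression in decimal: (26 + 4) × 10 - 30
Parentheses first: 26 + 4 = 30
Multiply: 30 × 10 = 300
Subtract: 300 - 30 = 270
270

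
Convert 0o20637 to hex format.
Convert 0o20637 (octal) → 2×4096 + 6×64 + 3×8 + 7 = 8607 (decimal)
Convert 8607 (decimal) → 8607 = 2×4096 + 1×256 + 9×16 + 15 → 0x219F (hexadecimal)
0x219F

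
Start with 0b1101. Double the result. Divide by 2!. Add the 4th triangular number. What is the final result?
Convert 0b1101 (binary) → 8 + 4 + 1 = 13 (decimal)
Start: 13
13 × 2 = 26
Convert 2! (factorial) → 2 (decimal)
26 ÷ 2 = 13
Convert the 4th triangular number (triangular index) → 4×5/2 = 10 (decimal)
13 + 10 = 23
23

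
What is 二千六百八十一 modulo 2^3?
Convert 二千六百八十一 (Chinese numeral) → 2×1000 + 6×100 + 8×10 + 1 = 2681 (decimal)
Convert 2^3 (power) → 8 (decimal)
Compute 2681 mod 8 = 1
1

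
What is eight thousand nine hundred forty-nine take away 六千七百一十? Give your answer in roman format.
Convert eight thousand nine hundred forty-nine (English words) → 8×1000 + 9×100 + 49 = 8949 (decimal)
Convert 六千七百一十 (Chinese numeral) → 6×1000 + 7×100 + 1×10 = 6710 (decimal)
Compute 8949 - 6710 = 2239
Convert 2239 (decimal) → 2239 = 1000 + 1000 + 100 + 100 + 10 + 10 + 10 + 9 → MMCCXXXIX (Roman numeral)
MMCCXXXIX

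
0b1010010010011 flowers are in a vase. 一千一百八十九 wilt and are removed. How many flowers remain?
Convert 0b1010010010011 (binary) → 4096 + 1024 + 128 + 16 + 2 + 1 = 5267 (decimal)
Convert 一千一百八十九 (Chinese numeral) → 1×1000 + 1×100 + 8×10 + 9 = 1189 (decimal)
Compute 5267 - 1189 = 4078
4078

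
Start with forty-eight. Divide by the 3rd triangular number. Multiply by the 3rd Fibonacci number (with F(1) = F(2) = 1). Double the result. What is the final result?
Convert forty-eight (English words) → 48 (decimal)
Start: 48
Convert the 3rd triangular number (triangular index) → 3×4/2 = 6 (decimal)
48 ÷ 6 = 8
Convert the 3rd Fibonacci number (with F(1) = F(2) = 1) (Fibonacci index) → 1, 1, 2 → 2 (decimal)
8 × 2 = 16
16 × 2 = 32
32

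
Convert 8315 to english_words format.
Convert 8315 (decimal) → 8315 = 8×1000 + 3×100 + 15 → eight thousand three hundred fifteen (English words)
eight thousand three hundred fifteen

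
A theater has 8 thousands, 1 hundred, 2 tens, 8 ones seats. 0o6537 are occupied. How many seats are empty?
Convert 8 thousands, 1 hundred, 2 tens, 8 ones (place-value notation) → 8×1000 + 1×100 + 2×10 + 8 = 8128 (decimal)
Convert 0o6537 (octal) → 6×512 + 5×64 + 3×8 + 7 = 3423 (decimal)
Compute 8128 - 3423 = 4705
4705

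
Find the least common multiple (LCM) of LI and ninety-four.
Convert LI (Roman numeral) → 50 + 1 = 51 (decimal)
Convert ninety-four (English words) → 94 (decimal)
Compute lcm(51, 94) = 4794
4794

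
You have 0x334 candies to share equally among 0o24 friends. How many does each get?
Convert 0x334 (hexadecimal) → 3×256 + 3×16 + 4 = 820 (decimal)
Convert 0o24 (octal) → 2×8 + 4 = 20 (decimal)
Compute 820 ÷ 20 = 41
41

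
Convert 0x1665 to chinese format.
Convert 0x1665 (hexadecimal) → 1×4096 + 6×256 + 6×16 + 5 = 5733 (decimal)
Convert 5733 (decimal) → 5733 = 5×1000 + 7×100 + 3×10 + 3 → 五千七百三十三 (Chinese numeral)
五千七百三十三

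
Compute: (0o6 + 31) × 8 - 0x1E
Convert 0o6 (octal) → 6 (decimal)
Convert 0x1E (hexadecimal) → 1×16 + 14 = 30 (decimal)
Expression in decimal: (6 + 31) × 8 - 30
Parentheses first: 6 + 31 = 37
Multiply: 37 × 8 = 296
Subtract: 296 - 30 = 266
266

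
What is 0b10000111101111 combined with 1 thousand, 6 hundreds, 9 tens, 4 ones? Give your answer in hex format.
Convert 0b10000111101111 (binary) → 8192 + 256 + 128 + 64 + 32 + 8 + 4 + 2 + 1 = 8687 (decimal)
Convert 1 thousand, 6 hundreds, 9 tens, 4 ones (place-value notation) → 1×1000 + 6×100 + 9×10 + 4 = 1694 (decimal)
Compute 8687 + 1694 = 10381
Convert 10381 (decimal) → 10381 = 2×4096 + 8×256 + 8×16 + 13 → 0x288D (hexadecimal)
0x288D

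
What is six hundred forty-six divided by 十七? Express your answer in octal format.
Convert six hundred forty-six (English words) → 6×100 + 46 = 646 (decimal)
Convert 十七 (Chinese numeral) → 1×10 + 7 = 17 (decimal)
Compute 646 ÷ 17 = 38
Convert 38 (decimal) → 38 = 4×8 + 6 → 0o46 (octal)
0o46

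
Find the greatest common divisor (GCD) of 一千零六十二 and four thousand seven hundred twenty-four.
Convert 一千零六十二 (Chinese numeral) → 1×1000 + 6×10 + 2 = 1062 (decimal)
Convert four thousand seven hundred twenty-four (English words) → 4×1000 + 7×100 + 24 = 4724 (decimal)
Compute gcd(1062, 4724) = 2
2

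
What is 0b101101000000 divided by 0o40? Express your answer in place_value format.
Convert 0b101101000000 (binary) → 2048 + 512 + 256 + 64 = 2880 (decimal)
Convert 0o40 (octal) → 4×8 = 32 (decimal)
Compute 2880 ÷ 32 = 90
Convert 90 (decimal) → 90 = 9×10 → 9 tens (place-value notation)
9 tens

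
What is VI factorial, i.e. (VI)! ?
Convert VI (Roman numeral) → 5 + 1 = 6 (decimal)
Compute 6! = 720
720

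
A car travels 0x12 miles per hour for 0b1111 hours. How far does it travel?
Convert 0x12 (hexadecimal) → 1×16 + 2 = 18 (decimal)
Convert 0b1111 (binary) → 8 + 4 + 2 + 1 = 15 (decimal)
Compute 18 × 15 = 270
270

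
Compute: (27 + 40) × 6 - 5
Parentheses first: 27 + 40 = 67
Multiply: 67 × 6 = 402
Subtract: 402 - 5 = 397
397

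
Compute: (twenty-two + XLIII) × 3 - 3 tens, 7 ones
Convert twenty-two (English words) → 22 (decimal)
Convert XLIII (Roman numeral) → 40 + 1 + 1 + 1 = 43 (decimal)
Convert 3 tens, 7 ones (place-value notation) → 3×10 + 7 = 37 (decimal)
Expression in decimal: (22 + 43) × 3 - 37
Parentheses first: 22 + 43 = 65
Multiply: 65 × 3 = 195
Subtract: 195 - 37 = 158
158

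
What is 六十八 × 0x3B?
Convert 六十八 (Chinese numeral) → 6×10 + 8 = 68 (decimal)
Convert 0x3B (hexadecimal) → 3×16 + 11 = 59 (decimal)
Compute 68 × 59 = 4012
4012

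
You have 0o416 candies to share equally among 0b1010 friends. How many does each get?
Convert 0o416 (octal) → 4×64 + 1×8 + 6 = 270 (decimal)
Convert 0b1010 (binary) → 8 + 2 = 10 (decimal)
Compute 270 ÷ 10 = 27
27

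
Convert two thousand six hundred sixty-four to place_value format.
Convert two thousand six hundred sixty-four (English words) → 2×1000 + 6×100 + 64 = 2664 (decimal)
Convert 2664 (decimal) → 2664 = 2×1000 + 6×100 + 6×10 + 4 → 2 thousands, 6 hundreds, 6 tens, 4 ones (place-value notation)
2 thousands, 6 hundreds, 6 tens, 4 ones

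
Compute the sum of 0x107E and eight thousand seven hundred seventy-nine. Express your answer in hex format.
Convert 0x107E (hexadecimal) → 1×4096 + 7×16 + 14 = 4222 (decimal)
Convert eight thousand seven hundred seventy-nine (English words) → 8×1000 + 7×100 + 79 = 8779 (decimal)
Compute 4222 + 8779 = 13001
Convert 13001 (decimal) → 13001 = 3×4096 + 2×256 + 12×16 + 9 → 0x32C9 (hexadecimal)
0x32C9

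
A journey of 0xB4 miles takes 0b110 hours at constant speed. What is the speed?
Convert 0xB4 (hexadecimal) → 11×16 + 4 = 180 (decimal)
Convert 0b110 (binary) → 4 + 2 = 6 (decimal)
Compute 180 ÷ 6 = 30
30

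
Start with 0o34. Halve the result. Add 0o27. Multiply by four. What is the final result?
Convert 0o34 (octal) → 3×8 + 4 = 28 (decimal)
Start: 28
28 ÷ 2 = 14
Convert 0o27 (octal) → 2×8 + 7 = 23 (decimal)
14 + 23 = 37
Convert four (English words) → 4 (decimal)
37 × 4 = 148
148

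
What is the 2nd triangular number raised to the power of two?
Convert the 2nd triangular number (triangular index) → 2×3/2 = 3 (decimal)
Convert two (English words) → 2 (decimal)
Compute 3 ^ 2 = 9
9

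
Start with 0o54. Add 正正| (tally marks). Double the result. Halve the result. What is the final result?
Convert 0o54 (octal) → 5×8 + 4 = 44 (decimal)
Start: 44
Convert 正正| (tally marks) → 5 + 5 + 1 = 11 (decimal)
44 + 11 = 55
55 × 2 = 110
110 ÷ 2 = 55
55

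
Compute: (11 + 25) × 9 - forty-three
Convert forty-three (English words) → 43 (decimal)
Expression in decimal: (11 + 25) × 9 - 43
Parentheses first: 11 + 25 = 36
Multiply: 36 × 9 = 324
Subtract: 324 - 43 = 281
281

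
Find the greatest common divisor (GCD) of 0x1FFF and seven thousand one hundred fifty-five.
Convert 0x1FFF (hexadecimal) → 1×4096 + 15×256 + 15×16 + 15 = 8191 (decimal)
Convert seven thousand one hundred fifty-five (English words) → 7×1000 + 1×100 + 55 = 7155 (decimal)
Compute gcd(8191, 7155) = 1
1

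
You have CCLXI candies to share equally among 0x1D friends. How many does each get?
Convert CCLXI (Roman numeral) → 100 + 100 + 50 + 10 + 1 = 261 (decimal)
Convert 0x1D (hexadecimal) → 1×16 + 13 = 29 (decimal)
Compute 261 ÷ 29 = 9
9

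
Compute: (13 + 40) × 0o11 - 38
Convert 0o11 (octal) → 1×8 + 1 = 9 (decimal)
Expression in decimal: (13 + 40) × 9 - 38
Parentheses first: 13 + 40 = 53
Multiply: 53 × 9 = 477
Subtract: 477 - 38 = 439
439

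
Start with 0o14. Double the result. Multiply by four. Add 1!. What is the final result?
Convert 0o14 (octal) → 1×8 + 4 = 12 (decimal)
Start: 12
12 × 2 = 24
Convert four (English words) → 4 (decimal)
24 × 4 = 96
Convert 1! (factorial) → 1 (decimal)
96 + 1 = 97
97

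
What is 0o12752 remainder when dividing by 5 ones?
Convert 0o12752 (octal) → 1×4096 + 2×512 + 7×64 + 5×8 + 2 = 5610 (decimal)
Convert 5 ones (place-value notation) → 5 (decimal)
Compute 5610 mod 5 = 0
0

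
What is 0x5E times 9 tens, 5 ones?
Convert 0x5E (hexadecimal) → 5×16 + 14 = 94 (decimal)
Convert 9 tens, 5 ones (place-value notation) → 9×10 + 5 = 95 (decimal)
Compute 94 × 95 = 8930
8930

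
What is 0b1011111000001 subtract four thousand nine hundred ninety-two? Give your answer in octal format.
Convert 0b1011111000001 (binary) → 4096 + 1024 + 512 + 256 + 128 + 64 + 1 = 6081 (decimal)
Convert four thousand nine hundred ninety-two (English words) → 4×1000 + 9×100 + 92 = 4992 (decimal)
Compute 6081 - 4992 = 1089
Convert 1089 (decimal) → 1089 = 2×512 + 1×64 + 1 → 0o2101 (octal)
0o2101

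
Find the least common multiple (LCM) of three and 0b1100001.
Convert three (English words) → 3 (decimal)
Convert 0b1100001 (binary) → 64 + 32 + 1 = 97 (decimal)
Compute lcm(3, 97) = 291
291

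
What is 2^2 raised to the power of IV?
Convert 2^2 (power) → 4 (decimal)
Convert IV (Roman numeral) → 4 (decimal)
Compute 4 ^ 4 = 256
256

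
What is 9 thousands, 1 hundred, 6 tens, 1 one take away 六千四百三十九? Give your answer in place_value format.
Convert 9 thousands, 1 hundred, 6 tens, 1 one (place-value notation) → 9×1000 + 1×100 + 6×10 + 1 = 9161 (decimal)
Convert 六千四百三十九 (Chinese numeral) → 6×1000 + 4×100 + 3×10 + 9 = 6439 (decimal)
Compute 9161 - 6439 = 2722
Convert 2722 (decimal) → 2722 = 2×1000 + 7×100 + 2×10 + 2 → 2 thousands, 7 hundreds, 2 tens, 2 ones (place-value notation)
2 thousands, 7 hundreds, 2 tens, 2 ones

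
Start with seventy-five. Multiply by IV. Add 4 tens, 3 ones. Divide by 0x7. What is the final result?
Convert seventy-five (English words) → 75 (decimal)
Start: 75
Convert IV (Roman numeral) → 4 (decimal)
75 × 4 = 300
Convert 4 tens, 3 ones (place-value notation) → 4×10 + 3 = 43 (decimal)
300 + 43 = 343
Convert 0x7 (hexadecimal) → 7 (decimal)
343 ÷ 7 = 49
49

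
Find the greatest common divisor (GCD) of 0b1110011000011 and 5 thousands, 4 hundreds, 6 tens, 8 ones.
Convert 0b1110011000011 (binary) → 4096 + 2048 + 1024 + 128 + 64 + 2 + 1 = 7363 (decimal)
Convert 5 thousands, 4 hundreds, 6 tens, 8 ones (place-value notation) → 5×1000 + 4×100 + 6×10 + 8 = 5468 (decimal)
Compute gcd(7363, 5468) = 1
1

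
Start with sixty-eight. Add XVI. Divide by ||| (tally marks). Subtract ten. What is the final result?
Convert sixty-eight (English words) → 68 (decimal)
Start: 68
Convert XVI (Roman numeral) → 10 + 5 + 1 = 16 (decimal)
68 + 16 = 84
Convert ||| (tally marks) → 3 (decimal)
84 ÷ 3 = 28
Convert ten (English words) → 10 (decimal)
28 - 10 = 18
18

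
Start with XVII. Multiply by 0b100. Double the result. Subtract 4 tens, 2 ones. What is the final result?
Convert XVII (Roman numeral) → 10 + 5 + 1 + 1 = 17 (decimal)
Start: 17
Convert 0b100 (binary) → 4 (decimal)
17 × 4 = 68
68 × 2 = 136
Convert 4 tens, 2 ones (place-value notation) → 4×10 + 2 = 42 (decimal)
136 - 42 = 94
94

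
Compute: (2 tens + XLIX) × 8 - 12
Convert 2 tens (place-value notation) → 2×10 = 20 (decimal)
Convert XLIX (Roman numeral) → 40 + 9 = 49 (decimal)
Expression in decimal: (20 + 49) × 8 - 12
Parentheses first: 20 + 49 = 69
Multiply: 69 × 8 = 552
Subtract: 552 - 12 = 540
540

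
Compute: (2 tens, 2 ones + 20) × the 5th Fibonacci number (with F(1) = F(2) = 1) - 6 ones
Convert 2 tens, 2 ones (place-value notation) → 2×10 + 2 = 22 (decimal)
Convert the 5th Fibonacci number (with F(1) = F(2) = 1) (Fibonacci index) → 1, 1, 2, 3, 5 → 5 (decimal)
Convert 6 ones (place-value notation) → 6 (decimal)
Expression in decimal: (22 + 20) × 5 - 6
Parentheses first: 22 + 20 = 42
Multiply: 42 × 5 = 210
Subtract: 210 - 6 = 204
204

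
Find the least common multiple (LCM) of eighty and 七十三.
Convert eighty (English words) → 80 (decimal)
Convert 七十三 (Chinese numeral) → 7×10 + 3 = 73 (decimal)
Compute lcm(80, 73) = 5840
5840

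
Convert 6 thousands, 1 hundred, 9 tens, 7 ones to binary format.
Convert 6 thousands, 1 hundred, 9 tens, 7 ones (place-value notation) → 6×1000 + 1×100 + 9×10 + 7 = 6197 (decimal)
Convert 6197 (decimal) → 6197 = 4096 + 2048 + 32 + 16 + 4 + 1 → 0b1100000110101 (binary)
0b1100000110101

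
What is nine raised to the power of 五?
Convert nine (English words) → 9 (decimal)
Convert 五 (Chinese numeral) → 5 (decimal)
Compute 9 ^ 5 = 59049
59049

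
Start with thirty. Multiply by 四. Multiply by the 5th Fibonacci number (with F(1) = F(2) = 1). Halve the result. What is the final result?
Convert thirty (English words) → 30 (decimal)
Start: 30
Convert 四 (Chinese numeral) → 4 (decimal)
30 × 4 = 120
Convert the 5th Fibonacci number (with F(1) = F(2) = 1) (Fibonacci index) → 1, 1, 2, 3, 5 → 5 (decimal)
120 × 5 = 600
600 ÷ 2 = 300
300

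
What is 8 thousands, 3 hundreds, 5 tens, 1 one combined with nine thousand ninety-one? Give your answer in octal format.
Convert 8 thousands, 3 hundreds, 5 tens, 1 one (place-value notation) → 8×1000 + 3×100 + 5×10 + 1 = 8351 (decimal)
Convert nine thousand ninety-one (English words) → 9×1000 + 91 = 9091 (decimal)
Compute 8351 + 9091 = 17442
Convert 17442 (decimal) → 17442 = 4×4096 + 2×512 + 4×8 + 2 → 0o42042 (octal)
0o42042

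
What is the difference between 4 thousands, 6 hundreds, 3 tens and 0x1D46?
Convert 4 thousands, 6 hundreds, 3 tens (place-value notation) → 4×1000 + 6×100 + 3×10 = 4630 (decimal)
Convert 0x1D46 (hexadecimal) → 1×4096 + 13×256 + 4×16 + 6 = 7494 (decimal)
Difference: |4630 - 7494| = 2864
2864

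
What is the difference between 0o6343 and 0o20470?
Convert 0o6343 (octal) → 6×512 + 3×64 + 4×8 + 3 = 3299 (decimal)
Convert 0o20470 (octal) → 2×4096 + 4×64 + 7×8 = 8504 (decimal)
Difference: |3299 - 8504| = 5205
5205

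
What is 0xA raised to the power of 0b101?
Convert 0xA (hexadecimal) → 10 (decimal)
Convert 0b101 (binary) → 4 + 1 = 5 (decimal)
Compute 10 ^ 5 = 100000
100000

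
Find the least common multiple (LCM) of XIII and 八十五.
Convert XIII (Roman numeral) → 10 + 1 + 1 + 1 = 13 (decimal)
Convert 八十五 (Chinese numeral) → 8×10 + 5 = 85 (decimal)
Compute lcm(13, 85) = 1105
1105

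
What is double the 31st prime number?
The 31st prime number = 127
Compute 127 × 2 = 254
254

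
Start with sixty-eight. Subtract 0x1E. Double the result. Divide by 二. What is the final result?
Convert sixty-eight (English words) → 68 (decimal)
Start: 68
Convert 0x1E (hexadecimal) → 1×16 + 14 = 30 (decimal)
68 - 30 = 38
38 × 2 = 76
Convert 二 (Chinese numeral) → 2 (decimal)
76 ÷ 2 = 38
38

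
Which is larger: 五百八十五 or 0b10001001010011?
Convert 五百八十五 (Chinese numeral) → 5×100 + 8×10 + 5 = 585 (decimal)
Convert 0b10001001010011 (binary) → 8192 + 512 + 64 + 16 + 2 + 1 = 8787 (decimal)
Compare 585 vs 8787: larger = 8787
8787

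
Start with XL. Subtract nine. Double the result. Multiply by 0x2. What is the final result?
Convert XL (Roman numeral) → 40 (decimal)
Start: 40
Convert nine (English words) → 9 (decimal)
40 - 9 = 31
31 × 2 = 62
Convert 0x2 (hexadecimal) → 2 (decimal)
62 × 2 = 124
124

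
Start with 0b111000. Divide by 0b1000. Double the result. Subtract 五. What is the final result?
Convert 0b111000 (binary) → 32 + 16 + 8 = 56 (decimal)
Start: 56
Convert 0b1000 (binary) → 8 (decimal)
56 ÷ 8 = 7
7 × 2 = 14
Convert 五 (Chinese numeral) → 5 (decimal)
14 - 5 = 9
9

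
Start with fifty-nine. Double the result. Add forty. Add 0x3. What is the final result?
Convert fifty-nine (English words) → 59 (decimal)
Start: 59
59 × 2 = 118
Convert forty (English words) → 40 (decimal)
118 + 40 = 158
Convert 0x3 (hexadecimal) → 3 (decimal)
158 + 3 = 161
161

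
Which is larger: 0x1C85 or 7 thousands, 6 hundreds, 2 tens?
Convert 0x1C85 (hexadecimal) → 1×4096 + 12×256 + 8×16 + 5 = 7301 (decimal)
Convert 7 thousands, 6 hundreds, 2 tens (place-value notation) → 7×1000 + 6×100 + 2×10 = 7620 (decimal)
Compare 7301 vs 7620: larger = 7620
7620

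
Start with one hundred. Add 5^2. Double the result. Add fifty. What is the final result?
Convert one hundred (English words) → 1×100 = 100 (decimal)
Start: 100
Convert 5^2 (power) → 25 (decimal)
100 + 25 = 125
125 × 2 = 250
Convert fifty (English words) → 50 (decimal)
250 + 50 = 300
300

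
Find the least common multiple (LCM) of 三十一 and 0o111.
Convert 三十一 (Chinese numeral) → 3×10 + 1 = 31 (decimal)
Convert 0o111 (octal) → 1×64 + 1×8 + 1 = 73 (decimal)
Compute lcm(31, 73) = 2263
2263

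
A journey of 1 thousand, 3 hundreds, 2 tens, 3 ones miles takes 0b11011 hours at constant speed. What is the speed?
Convert 1 thousand, 3 hundreds, 2 tens, 3 ones (place-value notation) → 1×1000 + 3×100 + 2×10 + 3 = 1323 (decimal)
Convert 0b11011 (binary) → 16 + 8 + 2 + 1 = 27 (decimal)
Compute 1323 ÷ 27 = 49
49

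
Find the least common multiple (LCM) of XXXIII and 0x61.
Convert XXXIII (Roman numeral) → 10 + 10 + 10 + 1 + 1 + 1 = 33 (decimal)
Convert 0x61 (hexadecimal) → 6×16 + 1 = 97 (decimal)
Compute lcm(33, 97) = 3201
3201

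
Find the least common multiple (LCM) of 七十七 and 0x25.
Convert 七十七 (Chinese numeral) → 7×10 + 7 = 77 (decimal)
Convert 0x25 (hexadecimal) → 2×16 + 5 = 37 (decimal)
Compute lcm(77, 37) = 2849
2849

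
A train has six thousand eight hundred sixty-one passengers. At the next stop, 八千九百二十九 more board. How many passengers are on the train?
Convert six thousand eight hundred sixty-one (English words) → 6×1000 + 8×100 + 61 = 6861 (decimal)
Convert 八千九百二十九 (Chinese numeral) → 8×1000 + 9×100 + 2×10 + 9 = 8929 (decimal)
Compute 6861 + 8929 = 15790
15790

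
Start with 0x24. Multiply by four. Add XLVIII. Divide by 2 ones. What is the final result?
Convert 0x24 (hexadecimal) → 2×16 + 4 = 36 (decimal)
Start: 36
Convert four (English words) → 4 (decimal)
36 × 4 = 144
Convert XLVIII (Roman numeral) → 40 + 5 + 1 + 1 + 1 = 48 (decimal)
144 + 48 = 192
Convert 2 ones (place-value notation) → 2 (decimal)
192 ÷ 2 = 96
96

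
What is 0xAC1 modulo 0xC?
Convert 0xAC1 (hexadecimal) → 10×256 + 12×16 + 1 = 2753 (decimal)
Convert 0xC (hexadecimal) → 12 (decimal)
Compute 2753 mod 12 = 5
5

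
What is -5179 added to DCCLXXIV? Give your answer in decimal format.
Convert DCCLXXIV (Roman numeral) → 500 + 100 + 100 + 50 + 10 + 10 + 4 = 774 (decimal)
Compute -5179 + 774 = -4405
-4405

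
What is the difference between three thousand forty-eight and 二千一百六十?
Convert three thousand forty-eight (English words) → 3×1000 + 48 = 3048 (decimal)
Convert 二千一百六十 (Chinese numeral) → 2×1000 + 1×100 + 6×10 = 2160 (decimal)
Difference: |3048 - 2160| = 888
888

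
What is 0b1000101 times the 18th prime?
Convert 0b1000101 (binary) → 64 + 4 + 1 = 69 (decimal)
Convert the 18th prime (prime index) → 61 (decimal)
Compute 69 × 61 = 4209
4209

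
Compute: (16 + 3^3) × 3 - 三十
Convert 3^3 (power) → 27 (decimal)
Convert 三十 (Chinese numeral) → 3×10 = 30 (decimal)
Expression in decimal: (16 + 27) × 3 - 30
Parentheses first: 16 + 27 = 43
Multiply: 43 × 3 = 129
Subtract: 129 - 30 = 99
99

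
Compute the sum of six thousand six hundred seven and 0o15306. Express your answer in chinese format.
Convert six thousand six hundred seven (English words) → 6×1000 + 6×100 + 7 = 6607 (decimal)
Convert 0o15306 (octal) → 1×4096 + 5×512 + 3×64 + 6 = 6854 (decimal)
Compute 6607 + 6854 = 13461
Convert 13461 (decimal) → 13461 = 1×10000 + 3×1000 + 4×100 + 6×10 + 1 → 一万三千四百六十一 (Chinese numeral)
一万三千四百六十一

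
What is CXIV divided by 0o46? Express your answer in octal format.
Convert CXIV (Roman numeral) → 100 + 10 + 4 = 114 (decimal)
Convert 0o46 (octal) → 4×8 + 6 = 38 (decimal)
Compute 114 ÷ 38 = 3
Convert 3 (decimal) → 0o3 (octal)
0o3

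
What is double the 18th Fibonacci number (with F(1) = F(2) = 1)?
The 18th Fibonacci number (with F(1) = F(2) = 1) = 2584
Compute 2584 × 2 = 5168
5168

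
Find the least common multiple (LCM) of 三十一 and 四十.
Convert 三十一 (Chinese numeral) → 3×10 + 1 = 31 (decimal)
Convert 四十 (Chinese numeral) → 4×10 = 40 (decimal)
Compute lcm(31, 40) = 1240
1240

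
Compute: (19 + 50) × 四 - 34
Convert 四 (Chinese numeral) → 4 (decimal)
Expression in decimal: (19 + 50) × 4 - 34
Parentheses first: 19 + 50 = 69
Multiply: 69 × 4 = 276
Subtract: 276 - 34 = 242
242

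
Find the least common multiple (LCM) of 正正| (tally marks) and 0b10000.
Convert 正正| (tally marks) → 5 + 5 + 1 = 11 (decimal)
Convert 0b10000 (binary) → 16 (decimal)
Compute lcm(11, 16) = 176
176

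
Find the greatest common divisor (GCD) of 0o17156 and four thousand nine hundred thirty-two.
Convert 0o17156 (octal) → 1×4096 + 7×512 + 1×64 + 5×8 + 6 = 7790 (decimal)
Convert four thousand nine hundred thirty-two (English words) → 4×1000 + 9×100 + 32 = 4932 (decimal)
Compute gcd(7790, 4932) = 2
2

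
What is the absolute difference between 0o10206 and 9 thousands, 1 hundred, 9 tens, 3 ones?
Convert 0o10206 (octal) → 1×4096 + 2×64 + 6 = 4230 (decimal)
Convert 9 thousands, 1 hundred, 9 tens, 3 ones (place-value notation) → 9×1000 + 1×100 + 9×10 + 3 = 9193 (decimal)
Compute |4230 - 9193| = 4963
4963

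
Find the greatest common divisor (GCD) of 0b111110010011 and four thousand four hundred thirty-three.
Convert 0b111110010011 (binary) → 2048 + 1024 + 512 + 256 + 128 + 16 + 2 + 1 = 3987 (decimal)
Convert four thousand four hundred thirty-three (English words) → 4×1000 + 4×100 + 33 = 4433 (decimal)
Compute gcd(3987, 4433) = 1
1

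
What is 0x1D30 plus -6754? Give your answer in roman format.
Convert 0x1D30 (hexadecimal) → 1×4096 + 13×256 + 3×16 = 7472 (decimal)
Compute 7472 + -6754 = 718
Convert 718 (decimal) → 718 = 500 + 100 + 100 + 10 + 5 + 1 + 1 + 1 → DCCXVIII (Roman numeral)
DCCXVIII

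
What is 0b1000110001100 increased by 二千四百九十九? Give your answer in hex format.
Convert 0b1000110001100 (binary) → 4096 + 256 + 128 + 8 + 4 = 4492 (decimal)
Convert 二千四百九十九 (Chinese numeral) → 2×1000 + 4×100 + 9×10 + 9 = 2499 (decimal)
Compute 4492 + 2499 = 6991
Convert 6991 (decimal) → 6991 = 1×4096 + 11×256 + 4×16 + 15 → 0x1B4F (hexadecimal)
0x1B4F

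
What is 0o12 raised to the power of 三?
Convert 0o12 (octal) → 1×8 + 2 = 10 (decimal)
Convert 三 (Chinese numeral) → 3 (decimal)
Compute 10 ^ 3 = 1000
1000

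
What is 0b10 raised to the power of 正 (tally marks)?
Convert 0b10 (binary) → 2 (decimal)
Convert 正 (tally marks) → 5 (decimal)
Compute 2 ^ 5 = 32
32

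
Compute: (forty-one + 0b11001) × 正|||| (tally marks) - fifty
Convert forty-one (English words) → 41 (decimal)
Convert 0b11001 (binary) → 16 + 8 + 1 = 25 (decimal)
Convert 正|||| (tally marks) → 5 + 4 = 9 (decimal)
Convert fifty (English words) → 50 (decimal)
Expression in decimal: (41 + 25) × 9 - 50
Parentheses first: 41 + 25 = 66
Multiply: 66 × 9 = 594
Subtract: 594 - 50 = 544
544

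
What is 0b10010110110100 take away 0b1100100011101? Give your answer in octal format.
Convert 0b10010110110100 (binary) → 8192 + 1024 + 256 + 128 + 32 + 16 + 4 = 9652 (decimal)
Convert 0b1100100011101 (binary) → 4096 + 2048 + 256 + 16 + 8 + 4 + 1 = 6429 (decimal)
Compute 9652 - 6429 = 3223
Convert 3223 (decimal) → 3223 = 6×512 + 2×64 + 2×8 + 7 → 0o6227 (octal)
0o6227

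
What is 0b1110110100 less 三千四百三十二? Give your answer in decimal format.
Convert 0b1110110100 (binary) → 512 + 256 + 128 + 32 + 16 + 4 = 948 (decimal)
Convert 三千四百三十二 (Chinese numeral) → 3×1000 + 4×100 + 3×10 + 2 = 3432 (decimal)
Compute 948 - 3432 = -2484
-2484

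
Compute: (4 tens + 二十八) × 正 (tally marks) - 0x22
Convert 4 tens (place-value notation) → 4×10 = 40 (decimal)
Convert 二十八 (Chinese numeral) → 2×10 + 8 = 28 (decimal)
Convert 正 (tally marks) → 5 (decimal)
Convert 0x22 (hexadecimal) → 2×16 + 2 = 34 (decimal)
Expression in decimal: (40 + 28) × 5 - 34
Parentheses first: 40 + 28 = 68
Multiply: 68 × 5 = 340
Subtract: 340 - 34 = 306
306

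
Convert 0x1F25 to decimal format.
Convert 0x1F25 (hexadecimal) → 1×4096 + 15×256 + 2×16 + 5 = 7973 (decimal)
7973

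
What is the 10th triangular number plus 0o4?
The 10th triangular number = 10×11/2 = 55
Convert 0o4 (octal) → 4 (decimal)
Compute 55 + 4 = 59
59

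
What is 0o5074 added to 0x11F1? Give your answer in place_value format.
Convert 0o5074 (octal) → 5×512 + 7×8 + 4 = 2620 (decimal)
Convert 0x11F1 (hexadecimal) → 1×4096 + 1×256 + 15×16 + 1 = 4593 (decimal)
Compute 2620 + 4593 = 7213
Convert 7213 (decimal) → 7213 = 7×1000 + 2×100 + 1×10 + 3 → 7 thousands, 2 hundreds, 1 ten, 3 ones (place-value notation)
7 thousands, 2 hundreds, 1 ten, 3 ones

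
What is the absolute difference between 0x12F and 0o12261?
Convert 0x12F (hexadecimal) → 1×256 + 2×16 + 15 = 303 (decimal)
Convert 0o12261 (octal) → 1×4096 + 2×512 + 2×64 + 6×8 + 1 = 5297 (decimal)
Compute |303 - 5297| = 4994
4994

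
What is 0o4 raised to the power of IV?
Convert 0o4 (octal) → 4 (decimal)
Convert IV (Roman numeral) → 4 (decimal)
Compute 4 ^ 4 = 256
256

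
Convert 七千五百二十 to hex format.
Convert 七千五百二十 (Chinese numeral) → 7×1000 + 5×100 + 2×10 = 7520 (decimal)
Convert 7520 (decimal) → 7520 = 1×4096 + 13×256 + 6×16 → 0x1D60 (hexadecimal)
0x1D60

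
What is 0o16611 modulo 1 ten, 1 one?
Convert 0o16611 (octal) → 1×4096 + 6×512 + 6×64 + 1×8 + 1 = 7561 (decimal)
Convert 1 ten, 1 one (place-value notation) → 1×10 + 1 = 11 (decimal)
Compute 7561 mod 11 = 4
4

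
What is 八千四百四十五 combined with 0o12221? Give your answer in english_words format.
Convert 八千四百四十五 (Chinese numeral) → 8×1000 + 4×100 + 4×10 + 5 = 8445 (decimal)
Convert 0o12221 (octal) → 1×4096 + 2×512 + 2×64 + 2×8 + 1 = 5265 (decimal)
Compute 8445 + 5265 = 13710
Convert 13710 (decimal) → 13710 = 13×1000 + 7×100 + 10 → thirteen thousand seven hundred ten (English words)
thirteen thousand seven hundred ten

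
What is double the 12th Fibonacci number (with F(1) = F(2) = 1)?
The 12th Fibonacci number (with F(1) = F(2) = 1): 1, 1, 2, 3, 5, 8, 13, 21, 34, 55, 89, 144 → 144
Compute 144 × 2 = 288
288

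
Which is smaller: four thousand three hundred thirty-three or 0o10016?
Convert four thousand three hundred thirty-three (English words) → 4×1000 + 3×100 + 33 = 4333 (decimal)
Convert 0o10016 (octal) → 1×4096 + 1×8 + 6 = 4110 (decimal)
Compare 4333 vs 4110: smaller = 4110
4110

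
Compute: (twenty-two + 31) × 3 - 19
Convert twenty-two (English words) → 22 (decimal)
Expression in decimal: (22 + 31) × 3 - 19
Parentheses first: 22 + 31 = 53
Multiply: 53 × 3 = 159
Subtract: 159 - 19 = 140
140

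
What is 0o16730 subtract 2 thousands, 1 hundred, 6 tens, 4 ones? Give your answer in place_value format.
Convert 0o16730 (octal) → 1×4096 + 6×512 + 7×64 + 3×8 = 7640 (decimal)
Convert 2 thousands, 1 hundred, 6 tens, 4 ones (place-value notation) → 2×1000 + 1×100 + 6×10 + 4 = 2164 (decimal)
Compute 7640 - 2164 = 5476
Convert 5476 (decimal) → 5476 = 5×1000 + 4×100 + 7×10 + 6 → 5 thousands, 4 hundreds, 7 tens, 6 ones (place-value notation)
5 thousands, 4 hundreds, 7 tens, 6 ones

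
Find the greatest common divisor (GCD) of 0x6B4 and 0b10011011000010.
Convert 0x6B4 (hexadecimal) → 6×256 + 11×16 + 4 = 1716 (decimal)
Convert 0b10011011000010 (binary) → 8192 + 1024 + 512 + 128 + 64 + 2 = 9922 (decimal)
Compute gcd(1716, 9922) = 22
22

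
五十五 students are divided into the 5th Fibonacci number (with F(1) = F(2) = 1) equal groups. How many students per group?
Convert 五十五 (Chinese numeral) → 5×10 + 5 = 55 (decimal)
Convert the 5th Fibonacci number (with F(1) = F(2) = 1) (Fibonacci index) → 1, 1, 2, 3, 5 → 5 (decimal)
Compute 55 ÷ 5 = 11
11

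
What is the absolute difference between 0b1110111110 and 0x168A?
Convert 0b1110111110 (binary) → 512 + 256 + 128 + 32 + 16 + 8 + 4 + 2 = 958 (decimal)
Convert 0x168A (hexadecimal) → 1×4096 + 6×256 + 8×16 + 10 = 5770 (decimal)
Compute |958 - 5770| = 4812
4812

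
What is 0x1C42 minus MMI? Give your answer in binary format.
Convert 0x1C42 (hexadecimal) → 1×4096 + 12×256 + 4×16 + 2 = 7234 (decimal)
Convert MMI (Roman numeral) → 1000 + 1000 + 1 = 2001 (decimal)
Compute 7234 - 2001 = 5233
Convert 5233 (decimal) → 5233 = 4096 + 1024 + 64 + 32 + 16 + 1 → 0b1010001110001 (binary)
0b1010001110001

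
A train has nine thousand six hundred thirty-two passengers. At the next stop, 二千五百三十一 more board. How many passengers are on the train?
Convert nine thousand six hundred thirty-two (English words) → 9×1000 + 6×100 + 32 = 9632 (decimal)
Convert 二千五百三十一 (Chinese numeral) → 2×1000 + 5×100 + 3×10 + 1 = 2531 (decimal)
Compute 9632 + 2531 = 12163
12163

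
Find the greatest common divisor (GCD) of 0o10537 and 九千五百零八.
Convert 0o10537 (octal) → 1×4096 + 5×64 + 3×8 + 7 = 4447 (decimal)
Convert 九千五百零八 (Chinese numeral) → 9×1000 + 5×100 + 8 = 9508 (decimal)
Compute gcd(4447, 9508) = 1
1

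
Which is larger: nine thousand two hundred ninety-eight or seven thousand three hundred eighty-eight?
Convert nine thousand two hundred ninety-eight (English words) → 9×1000 + 2×100 + 98 = 9298 (decimal)
Convert seven thousand three hundred eighty-eight (English words) → 7×1000 + 3×100 + 88 = 7388 (decimal)
Compare 9298 vs 7388: larger = 9298
9298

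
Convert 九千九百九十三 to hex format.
Convert 九千九百九十三 (Chinese numeral) → 9×1000 + 9×100 + 9×10 + 3 = 9993 (decimal)
Convert 9993 (decimal) → 9993 = 2×4096 + 7×256 + 9 → 0x2709 (hexadecimal)
0x2709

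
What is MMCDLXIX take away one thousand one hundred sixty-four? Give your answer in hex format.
Convert MMCDLXIX (Roman numeral) → 1000 + 1000 + 400 + 50 + 10 + 9 = 2469 (decimal)
Convert one thousand one hundred sixty-four (English words) → 1×1000 + 1×100 + 64 = 1164 (decimal)
Compute 2469 - 1164 = 1305
Convert 1305 (decimal) → 1305 = 5×256 + 1×16 + 9 → 0x519 (hexadecimal)
0x519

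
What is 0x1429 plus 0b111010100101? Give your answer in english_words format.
Convert 0x1429 (hexadecimal) → 1×4096 + 4×256 + 2×16 + 9 = 5161 (decimal)
Convert 0b111010100101 (binary) → 2048 + 1024 + 512 + 128 + 32 + 4 + 1 = 3749 (decimal)
Compute 5161 + 3749 = 8910
Convert 8910 (decimal) → 8910 = 8×1000 + 9×100 + 10 → eight thousand nine hundred ten (English words)
eight thousand nine hundred ten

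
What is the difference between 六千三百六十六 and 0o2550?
Convert 六千三百六十六 (Chinese numeral) → 6×1000 + 3×100 + 6×10 + 6 = 6366 (decimal)
Convert 0o2550 (octal) → 2×512 + 5×64 + 5×8 = 1384 (decimal)
Difference: |6366 - 1384| = 4982
4982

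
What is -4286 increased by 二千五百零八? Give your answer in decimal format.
Convert 二千五百零八 (Chinese numeral) → 2×1000 + 5×100 + 8 = 2508 (decimal)
Compute -4286 + 2508 = -1778
-1778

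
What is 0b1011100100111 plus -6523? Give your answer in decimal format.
Convert 0b1011100100111 (binary) → 4096 + 1024 + 512 + 256 + 32 + 4 + 2 + 1 = 5927 (decimal)
Compute 5927 + -6523 = -596
-596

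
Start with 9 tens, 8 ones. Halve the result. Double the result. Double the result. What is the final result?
Convert 9 tens, 8 ones (place-value notation) → 9×10 + 8 = 98 (decimal)
Start: 98
98 ÷ 2 = 49
49 × 2 = 98
98 × 2 = 196
196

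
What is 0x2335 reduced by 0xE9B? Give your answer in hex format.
Convert 0x2335 (hexadecimal) → 2×4096 + 3×256 + 3×16 + 5 = 9013 (decimal)
Convert 0xE9B (hexadecimal) → 14×256 + 9×16 + 11 = 3739 (decimal)
Compute 9013 - 3739 = 5274
Convert 5274 (decimal) → 5274 = 1×4096 + 4×256 + 9×16 + 10 → 0x149A (hexadecimal)
0x149A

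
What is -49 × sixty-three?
Convert sixty-three (English words) → 63 (decimal)
Compute -49 × 63 = -3087
-3087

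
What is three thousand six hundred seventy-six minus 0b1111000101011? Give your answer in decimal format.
Convert three thousand six hundred seventy-six (English words) → 3×1000 + 6×100 + 76 = 3676 (decimal)
Convert 0b1111000101011 (binary) → 4096 + 2048 + 1024 + 512 + 32 + 8 + 2 + 1 = 7723 (decimal)
Compute 3676 - 7723 = -4047
-4047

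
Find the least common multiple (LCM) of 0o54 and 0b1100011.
Convert 0o54 (octal) → 5×8 + 4 = 44 (decimal)
Convert 0b1100011 (binary) → 64 + 32 + 2 + 1 = 99 (decimal)
Compute lcm(44, 99) = 396
396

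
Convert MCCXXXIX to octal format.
Convert MCCXXXIX (Roman numeral) → 1000 + 100 + 100 + 10 + 10 + 10 + 9 = 1239 (decimal)
Convert 1239 (decimal) → 1239 = 2×512 + 3×64 + 2×8 + 7 → 0o2327 (octal)
0o2327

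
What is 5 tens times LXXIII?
Convert 5 tens (place-value notation) → 5×10 = 50 (decimal)
Convert LXXIII (Roman numeral) → 50 + 10 + 10 + 1 + 1 + 1 = 73 (decimal)
Compute 50 × 73 = 3650
3650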